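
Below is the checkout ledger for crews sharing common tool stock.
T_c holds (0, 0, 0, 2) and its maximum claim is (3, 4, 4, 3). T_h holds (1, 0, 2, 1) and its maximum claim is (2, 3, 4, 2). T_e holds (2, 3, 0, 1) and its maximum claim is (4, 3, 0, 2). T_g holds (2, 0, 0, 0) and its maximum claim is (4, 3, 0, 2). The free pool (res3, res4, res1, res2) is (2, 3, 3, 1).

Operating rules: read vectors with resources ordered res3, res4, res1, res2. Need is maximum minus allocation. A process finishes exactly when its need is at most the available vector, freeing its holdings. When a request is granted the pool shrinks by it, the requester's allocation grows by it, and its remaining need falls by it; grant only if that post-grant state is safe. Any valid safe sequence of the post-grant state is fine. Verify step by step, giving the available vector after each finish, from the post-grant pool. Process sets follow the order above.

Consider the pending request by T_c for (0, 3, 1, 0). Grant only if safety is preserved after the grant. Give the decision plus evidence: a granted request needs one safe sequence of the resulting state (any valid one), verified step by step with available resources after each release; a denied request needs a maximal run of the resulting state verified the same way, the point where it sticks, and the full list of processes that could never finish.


GRANT: granting preserves safety; a valid post-grant sequence is T_e, T_h, T_g, T_c.
Key observation: the transfer keeps a workable pool ((2, 0, 2, 1)); T_e starts the safe sequence.
Check on the post-grant state, step by step:
  pool = (2, 0, 2, 1)
  T_e needs (2, 0, 0, 1) <= (2, 0, 2, 1) -> finishes; pool += (2, 3, 0, 1) = (4, 3, 2, 2)
  T_h needs (1, 3, 2, 1) <= (4, 3, 2, 2) -> finishes; pool += (1, 0, 2, 1) = (5, 3, 4, 3)
  T_g needs (2, 3, 0, 2) <= (5, 3, 4, 3) -> finishes; pool += (2, 0, 0, 0) = (7, 3, 4, 3)
  T_c needs (3, 1, 3, 1) <= (7, 3, 4, 3) -> finishes; pool += (0, 3, 1, 2) = (7, 6, 5, 5)


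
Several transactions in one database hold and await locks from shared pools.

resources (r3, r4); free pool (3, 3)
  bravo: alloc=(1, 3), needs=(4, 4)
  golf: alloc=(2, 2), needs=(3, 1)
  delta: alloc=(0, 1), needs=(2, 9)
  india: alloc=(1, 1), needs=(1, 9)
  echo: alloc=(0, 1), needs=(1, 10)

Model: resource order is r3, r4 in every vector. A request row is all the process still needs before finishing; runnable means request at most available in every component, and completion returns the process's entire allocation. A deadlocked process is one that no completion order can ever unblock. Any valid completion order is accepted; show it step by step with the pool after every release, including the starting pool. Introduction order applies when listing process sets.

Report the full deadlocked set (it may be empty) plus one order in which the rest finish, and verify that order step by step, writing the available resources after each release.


Deadlocked set: delta, india and echo.
Key observation: once golf, bravo finish, the pool peaks at (6, 8) — and every remaining process still needs more r4 than that.
A valid finishing order for the others: golf, bravo. Check, step by step:
  pool = (3, 3)
  golf: need (3, 1) fits (3, 3); releases (2, 2), pool now (5, 5)
  bravo: need (4, 4) fits (5, 5); releases (1, 3), pool now (6, 8)
The stuck group stays short no matter what:
  delta cannot run: need (2, 9) vs free (6, 8) (insufficient r4)
  india cannot run: need (1, 9) vs free (6, 8) (insufficient r4)
  echo cannot run: need (1, 10) vs free (6, 8) (insufficient r4)


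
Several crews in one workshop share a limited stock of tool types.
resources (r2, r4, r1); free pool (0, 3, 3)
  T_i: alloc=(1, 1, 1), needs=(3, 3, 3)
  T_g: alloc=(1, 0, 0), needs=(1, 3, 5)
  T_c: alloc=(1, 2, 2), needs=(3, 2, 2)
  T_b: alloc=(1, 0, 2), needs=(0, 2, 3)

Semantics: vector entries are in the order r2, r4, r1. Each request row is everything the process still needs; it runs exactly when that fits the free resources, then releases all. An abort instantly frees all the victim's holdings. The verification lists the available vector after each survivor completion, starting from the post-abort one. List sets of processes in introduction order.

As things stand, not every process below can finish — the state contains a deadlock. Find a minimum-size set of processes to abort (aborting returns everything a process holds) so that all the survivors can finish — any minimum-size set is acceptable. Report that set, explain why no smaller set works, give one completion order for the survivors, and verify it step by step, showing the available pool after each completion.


Minimum abort set: T_c.
Key observation: the deadlocked T_i becomes finishable only because T_c released (1, 2, 2); it completes at step 3 below.
Why nothing smaller works: aborting no one leaves the state deadlocked as given.
Survivors finish in the order: T_g, T_b, T_i. Verifying each step (pool after the aborts first):
  pool = (1, 5, 5)
  T_g needs (1, 3, 5) <= (1, 5, 5) -> finishes; pool += (1, 0, 0) = (2, 5, 5)
  T_b needs (0, 2, 3) <= (2, 5, 5) -> finishes; pool += (1, 0, 2) = (3, 5, 7)
  T_i needs (3, 3, 3) <= (3, 5, 7) -> finishes; pool += (1, 1, 1) = (4, 6, 8)


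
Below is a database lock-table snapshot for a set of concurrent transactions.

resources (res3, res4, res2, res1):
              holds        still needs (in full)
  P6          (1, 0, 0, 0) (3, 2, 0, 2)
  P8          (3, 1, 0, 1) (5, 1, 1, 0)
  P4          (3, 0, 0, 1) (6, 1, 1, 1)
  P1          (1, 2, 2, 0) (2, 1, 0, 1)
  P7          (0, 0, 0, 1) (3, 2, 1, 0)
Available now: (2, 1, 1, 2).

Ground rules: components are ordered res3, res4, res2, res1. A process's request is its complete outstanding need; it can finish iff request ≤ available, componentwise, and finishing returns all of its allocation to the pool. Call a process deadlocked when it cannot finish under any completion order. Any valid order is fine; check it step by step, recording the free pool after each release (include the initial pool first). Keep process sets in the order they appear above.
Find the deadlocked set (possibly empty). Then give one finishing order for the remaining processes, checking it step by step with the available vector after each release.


Deadlocked: P8 and P4.
Key observation: P1, P7, P6 can finish, but then (4, 3, 3, 3) is all there is, and the blocked group's res3 demands exceed it.
A valid finishing order for the others: P1, P7, P6. Check, step by step:
  pool = (2, 1, 1, 2)
  P1: need (2, 1, 0, 1) fits (2, 1, 1, 2); releases (1, 2, 2, 0), pool now (3, 3, 3, 2)
  P7: need (3, 2, 1, 0) fits (3, 3, 3, 2); releases (0, 0, 0, 1), pool now (3, 3, 3, 3)
  P6: need (3, 2, 0, 2) fits (3, 3, 3, 3); releases (1, 0, 0, 0), pool now (4, 3, 3, 3)
The blocked processes can never fit:
  P8 cannot run: need (5, 1, 1, 0) vs free (4, 3, 3, 3) (insufficient res3)
  P4 cannot run: need (6, 1, 1, 1) vs free (4, 3, 3, 3) (insufficient res3)


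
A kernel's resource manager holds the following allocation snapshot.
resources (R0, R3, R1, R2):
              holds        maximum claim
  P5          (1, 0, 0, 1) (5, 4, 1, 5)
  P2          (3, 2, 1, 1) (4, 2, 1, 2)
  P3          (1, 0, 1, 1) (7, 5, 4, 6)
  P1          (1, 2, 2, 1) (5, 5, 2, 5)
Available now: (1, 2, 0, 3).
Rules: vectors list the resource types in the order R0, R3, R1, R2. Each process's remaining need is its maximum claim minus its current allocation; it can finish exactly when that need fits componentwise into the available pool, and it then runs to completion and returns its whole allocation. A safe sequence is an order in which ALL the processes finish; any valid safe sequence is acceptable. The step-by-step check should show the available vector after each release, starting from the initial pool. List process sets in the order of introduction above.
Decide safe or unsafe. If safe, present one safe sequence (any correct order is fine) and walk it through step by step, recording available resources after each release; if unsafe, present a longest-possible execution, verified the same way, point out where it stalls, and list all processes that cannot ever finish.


SAFE, for example via the order P2, P5, P1, P3.
Key observation: P2 is the earliest step where a requested resource binds exactly: need (1, 0, 0, 1), pool (1, 2, 0, 3) at its turn.
Walking it through:
  pool = (1, 2, 0, 3)
  run P2 (needs (1, 0, 0, 1), free (1, 2, 0, 3)); after release of (3, 2, 1, 1) the pool is (4, 4, 1, 4)
  run P5 (needs (4, 4, 1, 4), free (4, 4, 1, 4)); after release of (1, 0, 0, 1) the pool is (5, 4, 1, 5)
  run P1 (needs (4, 3, 0, 4), free (5, 4, 1, 5)); after release of (1, 2, 2, 1) the pool is (6, 6, 3, 6)
  run P3 (needs (6, 5, 3, 5), free (6, 6, 3, 6)); after release of (1, 0, 1, 1) the pool is (7, 6, 4, 7)


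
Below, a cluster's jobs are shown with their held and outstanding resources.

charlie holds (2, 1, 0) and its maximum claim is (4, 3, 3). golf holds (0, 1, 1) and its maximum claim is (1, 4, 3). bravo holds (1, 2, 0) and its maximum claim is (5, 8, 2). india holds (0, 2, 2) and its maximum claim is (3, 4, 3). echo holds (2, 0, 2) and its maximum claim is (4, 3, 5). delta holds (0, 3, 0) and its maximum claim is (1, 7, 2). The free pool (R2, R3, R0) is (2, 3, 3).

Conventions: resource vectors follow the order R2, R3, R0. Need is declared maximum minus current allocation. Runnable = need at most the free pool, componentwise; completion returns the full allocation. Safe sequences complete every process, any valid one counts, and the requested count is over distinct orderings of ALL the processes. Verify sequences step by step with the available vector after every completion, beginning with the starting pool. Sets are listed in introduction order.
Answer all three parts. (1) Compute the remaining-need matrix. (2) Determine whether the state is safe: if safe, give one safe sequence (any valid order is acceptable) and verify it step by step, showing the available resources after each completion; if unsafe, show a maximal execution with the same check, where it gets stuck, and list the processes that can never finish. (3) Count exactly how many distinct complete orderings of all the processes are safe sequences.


(1) Outstanding need per process (order R2, R3, R0):
  charlie: (2, 2, 3)
  golf: (1, 3, 2)
  bravo: (4, 6, 2)
  india: (3, 2, 1)
  echo: (2, 3, 3)
  delta: (1, 4, 2)
(2) The state is SAFE; one workable sequence: charlie, india, echo, golf, delta, bravo.
Key observation: the order's first zero-slack moment is charlie ((2, 2, 3) needed, (2, 3, 3) free — a requested resource with nothing to spare).
Step-by-step check:
  pool = (2, 3, 3)
  charlie: need (2, 2, 3) fits (2, 3, 3); releases (2, 1, 0), pool now (4, 4, 3)
  india: need (3, 2, 1) fits (4, 4, 3); releases (0, 2, 2), pool now (4, 6, 5)
  echo: need (2, 3, 3) fits (4, 6, 5); releases (2, 0, 2), pool now (6, 6, 7)
  golf: need (1, 3, 2) fits (6, 6, 7); releases (0, 1, 1), pool now (6, 7, 8)
  delta: need (1, 4, 2) fits (6, 7, 8); releases (0, 3, 0), pool now (6, 10, 8)
  bravo: need (4, 6, 2) fits (6, 10, 8); releases (1, 2, 0), pool now (7, 12, 8)
(3) Precisely 174 of the possible complete orderings are safe sequences.


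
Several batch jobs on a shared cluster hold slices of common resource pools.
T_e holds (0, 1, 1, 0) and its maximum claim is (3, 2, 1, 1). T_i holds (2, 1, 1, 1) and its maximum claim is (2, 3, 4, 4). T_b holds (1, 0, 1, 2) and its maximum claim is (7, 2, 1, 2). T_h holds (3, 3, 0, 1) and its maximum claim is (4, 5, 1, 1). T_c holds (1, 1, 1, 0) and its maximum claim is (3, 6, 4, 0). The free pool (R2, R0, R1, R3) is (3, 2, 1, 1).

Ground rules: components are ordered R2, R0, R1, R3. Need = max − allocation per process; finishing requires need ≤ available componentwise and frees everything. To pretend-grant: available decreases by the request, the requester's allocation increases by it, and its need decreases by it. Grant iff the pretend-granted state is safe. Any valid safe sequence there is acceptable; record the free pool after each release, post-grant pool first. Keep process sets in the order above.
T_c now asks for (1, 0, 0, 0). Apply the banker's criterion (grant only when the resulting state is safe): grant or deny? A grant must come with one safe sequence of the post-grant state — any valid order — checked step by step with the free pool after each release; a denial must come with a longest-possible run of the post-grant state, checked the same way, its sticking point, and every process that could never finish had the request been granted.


DENY. Granting would leave the state unsafe.
Key observation: after T_h, T_e the pool peaks at (5, 6, 2, 2), and each blocked process is short somewhere: T_i on R1, R3; T_b on R2; T_c on R1.
After a pretend grant, a maximal execution: T_h, T_e — then nothing else fits. Check, step by step:
  pool = (2, 2, 1, 1)
  T_h: need (1, 2, 1, 0) fits (2, 2, 1, 1); releases (3, 3, 0, 1), pool now (5, 5, 1, 2)
  T_e: need (3, 1, 0, 1) fits (5, 5, 1, 2); releases (0, 1, 1, 0), pool now (5, 6, 2, 2)
  blocked: T_i wants (0, 2, 3, 3), pool (5, 6, 2, 2) — not enough R1 and R3
  blocked: T_b wants (6, 2, 0, 0), pool (5, 6, 2, 2) — not enough R2
  blocked: T_c wants (1, 5, 3, 0), pool (5, 6, 2, 2) — not enough R1
Processes that could never finish after the grant: T_i, T_b and T_c.


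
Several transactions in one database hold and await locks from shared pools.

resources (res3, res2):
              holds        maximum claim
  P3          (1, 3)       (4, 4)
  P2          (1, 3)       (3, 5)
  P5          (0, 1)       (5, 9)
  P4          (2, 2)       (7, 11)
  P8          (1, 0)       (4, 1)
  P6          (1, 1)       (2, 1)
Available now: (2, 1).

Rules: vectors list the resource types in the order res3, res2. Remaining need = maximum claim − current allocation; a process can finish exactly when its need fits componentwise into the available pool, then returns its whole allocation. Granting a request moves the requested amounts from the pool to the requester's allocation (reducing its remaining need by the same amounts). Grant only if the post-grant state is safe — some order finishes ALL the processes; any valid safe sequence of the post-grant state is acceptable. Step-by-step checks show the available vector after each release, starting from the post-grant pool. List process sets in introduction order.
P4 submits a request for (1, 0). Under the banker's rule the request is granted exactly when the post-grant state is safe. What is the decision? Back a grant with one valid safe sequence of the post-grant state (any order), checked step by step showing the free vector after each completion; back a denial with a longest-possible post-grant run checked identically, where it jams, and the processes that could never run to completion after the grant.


GRANT. The post-grant state is safe; one safe sequence: P6, P2, P3, P8, P5, P4.
Key observation: after the grant the pool drops to (1, 1), which still lets P6 finish first and unwind the rest.
Verifying the post-grant state step by step:
  pool = (1, 1)
  run P6 (needs (1, 0), free (1, 1)); after release of (1, 1) the pool is (2, 2)
  run P2 (needs (2, 2), free (2, 2)); after release of (1, 3) the pool is (3, 5)
  run P3 (needs (3, 1), free (3, 5)); after release of (1, 3) the pool is (4, 8)
  run P8 (needs (3, 1), free (4, 8)); after release of (1, 0) the pool is (5, 8)
  run P5 (needs (5, 8), free (5, 8)); after release of (0, 1) the pool is (5, 9)
  run P4 (needs (4, 9), free (5, 9)); after release of (3, 2) the pool is (8, 11)


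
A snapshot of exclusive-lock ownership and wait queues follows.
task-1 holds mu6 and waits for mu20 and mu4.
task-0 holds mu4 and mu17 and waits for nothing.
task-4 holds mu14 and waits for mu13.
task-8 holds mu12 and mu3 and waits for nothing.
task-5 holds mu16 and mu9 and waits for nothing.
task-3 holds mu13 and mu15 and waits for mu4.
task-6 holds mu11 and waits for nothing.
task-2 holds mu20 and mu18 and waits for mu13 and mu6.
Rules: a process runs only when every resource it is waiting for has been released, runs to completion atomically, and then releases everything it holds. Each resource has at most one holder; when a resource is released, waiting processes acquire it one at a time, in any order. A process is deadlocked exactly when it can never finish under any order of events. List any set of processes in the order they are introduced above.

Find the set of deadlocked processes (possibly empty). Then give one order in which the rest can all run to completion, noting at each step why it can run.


Deadlocked set: task-1 and task-2.
Key observation: the wait chain closes on itself along task-1 -> task-2 -> task-1; no other process is dragged down with it.
One completion order for the rest: task-6, task-5, task-0, task-3, task-8, task-4.
Step-by-step check:
  task-6: no waits; runs immediately, freeing mu11
  task-5: no waits; runs immediately, freeing mu16 and mu9
  task-0: no waits; runs immediately, freeing mu4 and mu17
  run task-3 (all its waits — mu4 — are resolved); releases mu13 and mu15
  task-8: no waits; runs immediately, freeing mu12 and mu3
  run task-4 (all its waits — mu13 — are resolved); releases mu14


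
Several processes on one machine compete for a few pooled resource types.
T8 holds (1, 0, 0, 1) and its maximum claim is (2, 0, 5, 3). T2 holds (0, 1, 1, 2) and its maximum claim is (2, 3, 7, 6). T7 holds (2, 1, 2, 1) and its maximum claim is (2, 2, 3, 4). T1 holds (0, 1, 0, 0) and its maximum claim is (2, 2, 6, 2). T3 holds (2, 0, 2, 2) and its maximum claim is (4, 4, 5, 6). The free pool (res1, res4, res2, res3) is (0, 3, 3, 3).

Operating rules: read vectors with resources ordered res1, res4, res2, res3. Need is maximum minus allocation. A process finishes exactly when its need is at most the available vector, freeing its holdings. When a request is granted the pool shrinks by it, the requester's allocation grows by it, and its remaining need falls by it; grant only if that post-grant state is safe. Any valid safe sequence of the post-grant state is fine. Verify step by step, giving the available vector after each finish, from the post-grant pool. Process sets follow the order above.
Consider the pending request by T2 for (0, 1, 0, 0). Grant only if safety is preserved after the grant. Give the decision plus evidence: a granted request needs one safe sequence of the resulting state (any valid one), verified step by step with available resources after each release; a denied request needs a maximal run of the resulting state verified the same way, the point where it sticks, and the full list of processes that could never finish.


DENY — the pretend-granted state is unsafe.
Key observation: after T7, T8 the pool peaks at (3, 3, 5, 5), and each blocked process is short somewhere: T2 on res2; T1 on res2; T3 on res4.
Pretend the grant happened; the run T7, T8 goes as far as possible. Walking it through:
  pool = (0, 2, 3, 3)
  T7: need (0, 1, 1, 3) fits (0, 2, 3, 3); releases (2, 1, 2, 1), pool now (2, 3, 5, 4)
  T8: need (1, 0, 5, 2) fits (2, 3, 5, 4); releases (1, 0, 0, 1), pool now (3, 3, 5, 5)
  blocked: T2 wants (2, 1, 6, 4), pool (3, 3, 5, 5) — not enough res2
  blocked: T1 wants (2, 1, 6, 2), pool (3, 3, 5, 5) — not enough res2
  blocked: T3 wants (2, 4, 3, 4), pool (3, 3, 5, 5) — not enough res4
Post-grant, the permanently blocked set is T2, T1 and T3.


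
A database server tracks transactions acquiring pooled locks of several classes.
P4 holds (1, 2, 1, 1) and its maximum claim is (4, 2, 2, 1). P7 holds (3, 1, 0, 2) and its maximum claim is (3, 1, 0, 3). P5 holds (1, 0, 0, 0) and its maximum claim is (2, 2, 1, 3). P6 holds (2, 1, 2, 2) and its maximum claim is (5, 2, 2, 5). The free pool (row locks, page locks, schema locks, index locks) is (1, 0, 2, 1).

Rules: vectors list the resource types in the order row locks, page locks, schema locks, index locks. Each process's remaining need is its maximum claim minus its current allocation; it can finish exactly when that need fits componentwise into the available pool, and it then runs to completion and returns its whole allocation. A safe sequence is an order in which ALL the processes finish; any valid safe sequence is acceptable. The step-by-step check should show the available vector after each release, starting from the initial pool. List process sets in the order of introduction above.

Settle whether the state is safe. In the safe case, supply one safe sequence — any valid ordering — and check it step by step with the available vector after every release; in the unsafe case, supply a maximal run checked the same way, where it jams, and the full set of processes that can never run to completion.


SAFE, for example via the order P7, P4, P5, P6.
Key observation: reading the order forward, P7 is the first process whose need (0, 0, 0, 1) meets the free pool (1, 0, 2, 1) exactly on a resource it requests.
Verifying each step:
  pool = (1, 0, 2, 1)
  P7 needs (0, 0, 0, 1) <= (1, 0, 2, 1) -> finishes; pool += (3, 1, 0, 2) = (4, 1, 2, 3)
  P4 needs (3, 0, 1, 0) <= (4, 1, 2, 3) -> finishes; pool += (1, 2, 1, 1) = (5, 3, 3, 4)
  P5 needs (1, 2, 1, 3) <= (5, 3, 3, 4) -> finishes; pool += (1, 0, 0, 0) = (6, 3, 3, 4)
  P6 needs (3, 1, 0, 3) <= (6, 3, 3, 4) -> finishes; pool += (2, 1, 2, 2) = (8, 4, 5, 6)


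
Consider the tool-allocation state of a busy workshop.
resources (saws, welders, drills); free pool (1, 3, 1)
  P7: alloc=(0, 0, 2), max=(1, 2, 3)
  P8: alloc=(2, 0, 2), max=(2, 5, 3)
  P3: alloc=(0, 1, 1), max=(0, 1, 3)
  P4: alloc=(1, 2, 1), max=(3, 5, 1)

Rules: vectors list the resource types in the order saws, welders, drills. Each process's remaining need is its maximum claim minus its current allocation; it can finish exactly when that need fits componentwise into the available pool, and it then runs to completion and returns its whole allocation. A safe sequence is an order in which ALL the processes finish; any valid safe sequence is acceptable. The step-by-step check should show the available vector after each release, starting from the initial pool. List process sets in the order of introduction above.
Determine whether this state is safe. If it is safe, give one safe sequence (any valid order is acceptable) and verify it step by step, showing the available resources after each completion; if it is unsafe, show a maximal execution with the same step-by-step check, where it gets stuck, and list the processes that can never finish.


UNSAFE — no complete ordering exists.
Key observation: after P7, P3 the pool peaks at (1, 4, 4), and each blocked process is short somewhere: P8 on welders; P4 on saws.
The run P7, P3 cannot be extended any further. Verifying each step:
  pool = (1, 3, 1)
  P7 needs (1, 2, 1) <= (1, 3, 1) -> finishes; pool += (0, 0, 2) = (1, 3, 3)
  P3 needs (0, 0, 2) <= (1, 3, 3) -> finishes; pool += (0, 1, 1) = (1, 4, 4)
  blocked: P8 wants (0, 5, 1), pool (1, 4, 4) — not enough welders
  blocked: P4 wants (2, 3, 0), pool (1, 4, 4) — not enough saws
Never able to finish: P8 and P4.


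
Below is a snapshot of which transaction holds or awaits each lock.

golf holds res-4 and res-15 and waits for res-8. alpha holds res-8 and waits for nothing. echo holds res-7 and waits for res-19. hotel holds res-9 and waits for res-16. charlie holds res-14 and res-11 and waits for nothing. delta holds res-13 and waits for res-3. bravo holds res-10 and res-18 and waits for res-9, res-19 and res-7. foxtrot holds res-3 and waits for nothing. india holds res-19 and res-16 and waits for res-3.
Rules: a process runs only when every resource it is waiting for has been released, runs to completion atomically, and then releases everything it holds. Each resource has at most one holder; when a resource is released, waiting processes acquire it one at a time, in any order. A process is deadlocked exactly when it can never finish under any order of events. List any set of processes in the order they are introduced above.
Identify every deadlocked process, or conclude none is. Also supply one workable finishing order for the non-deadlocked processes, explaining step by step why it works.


Nothing here is deadlocked.
Key observation: the wait relation is loop-free; peeling off processes with no waits unwinds the whole state.
The rest can finish in the order foxtrot, india, echo, hotel, delta, bravo, charlie, alpha, golf.
Step-by-step check:
  run foxtrot (it waits on nothing); releases res-3
  run india (all its waits — res-3 — are resolved); releases res-19 and res-16
  run echo (all its waits — res-19 — are resolved); releases res-7
  run hotel (all its waits — res-16 — are resolved); releases res-9
  run delta (all its waits — res-3 — are resolved); releases res-13
  run bravo (all its waits — res-9, res-19 and res-7 — are resolved); releases res-10 and res-18
  run charlie (it waits on nothing); releases res-14 and res-11
  run alpha (it waits on nothing); releases res-8
  run golf (all its waits — res-8 — are resolved); releases res-4 and res-15


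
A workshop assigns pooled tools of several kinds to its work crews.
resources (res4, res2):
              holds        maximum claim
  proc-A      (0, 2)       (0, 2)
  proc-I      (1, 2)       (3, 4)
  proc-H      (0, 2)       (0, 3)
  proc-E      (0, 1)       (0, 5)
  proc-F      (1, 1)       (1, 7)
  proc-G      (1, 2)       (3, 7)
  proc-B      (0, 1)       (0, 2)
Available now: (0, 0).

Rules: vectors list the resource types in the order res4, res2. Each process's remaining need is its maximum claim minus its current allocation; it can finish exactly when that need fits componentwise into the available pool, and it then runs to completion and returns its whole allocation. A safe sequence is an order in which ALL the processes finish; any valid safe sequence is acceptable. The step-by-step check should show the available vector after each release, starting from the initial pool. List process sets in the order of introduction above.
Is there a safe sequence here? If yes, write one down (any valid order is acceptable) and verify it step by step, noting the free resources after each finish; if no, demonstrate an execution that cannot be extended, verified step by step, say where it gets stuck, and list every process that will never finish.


UNSAFE.
Key observation: the pool after proc-A, proc-B, proc-H, proc-E, proc-F is (1, 7); every surviving request exceeds it in res4, so progress ends there.
A maximal execution: proc-A, proc-B, proc-H, proc-E, proc-F — then nothing else fits. Step-by-step check:
  pool = (0, 0)
  proc-A needs (0, 0) <= (0, 0) -> finishes; pool += (0, 2) = (0, 2)
  proc-B needs (0, 1) <= (0, 2) -> finishes; pool += (0, 1) = (0, 3)
  proc-H needs (0, 1) <= (0, 3) -> finishes; pool += (0, 2) = (0, 5)
  proc-E needs (0, 4) <= (0, 5) -> finishes; pool += (0, 1) = (0, 6)
  proc-F needs (0, 6) <= (0, 6) -> finishes; pool += (1, 1) = (1, 7)
  proc-I cannot run: need (2, 2) vs free (1, 7) (insufficient res4)
  proc-G cannot run: need (2, 5) vs free (1, 7) (insufficient res4)
Permanently blocked: proc-I and proc-G.


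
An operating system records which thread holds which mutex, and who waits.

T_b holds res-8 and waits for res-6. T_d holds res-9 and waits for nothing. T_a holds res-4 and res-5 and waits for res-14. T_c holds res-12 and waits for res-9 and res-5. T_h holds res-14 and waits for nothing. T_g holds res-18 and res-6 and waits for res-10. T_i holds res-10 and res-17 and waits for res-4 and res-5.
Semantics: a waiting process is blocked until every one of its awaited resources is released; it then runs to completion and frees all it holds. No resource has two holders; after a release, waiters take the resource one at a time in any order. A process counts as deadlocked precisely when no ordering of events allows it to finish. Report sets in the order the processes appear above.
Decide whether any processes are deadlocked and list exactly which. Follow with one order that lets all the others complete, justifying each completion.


Nothing here is deadlocked.
Key observation: although several processes wait, no cycle exists — each chain bottoms out at a free runner.
One completion order for the rest: T_h, T_d, T_a, T_i, T_g, T_b, T_c.
Check, step by step:
  run T_h (it waits on nothing); releases res-14
  run T_d (it waits on nothing); releases res-9
  T_a: everything it awaited (res-14) is free; runs, freeing res-4 and res-5
  T_i: everything it awaited (res-4 and res-5) is free; runs, freeing res-10 and res-17
  T_g: everything it awaited (res-10) is free; runs, freeing res-18 and res-6
  T_b: everything it awaited (res-6) is free; runs, freeing res-8
  T_c: everything it awaited (res-9 and res-5) is free; runs, freeing res-12


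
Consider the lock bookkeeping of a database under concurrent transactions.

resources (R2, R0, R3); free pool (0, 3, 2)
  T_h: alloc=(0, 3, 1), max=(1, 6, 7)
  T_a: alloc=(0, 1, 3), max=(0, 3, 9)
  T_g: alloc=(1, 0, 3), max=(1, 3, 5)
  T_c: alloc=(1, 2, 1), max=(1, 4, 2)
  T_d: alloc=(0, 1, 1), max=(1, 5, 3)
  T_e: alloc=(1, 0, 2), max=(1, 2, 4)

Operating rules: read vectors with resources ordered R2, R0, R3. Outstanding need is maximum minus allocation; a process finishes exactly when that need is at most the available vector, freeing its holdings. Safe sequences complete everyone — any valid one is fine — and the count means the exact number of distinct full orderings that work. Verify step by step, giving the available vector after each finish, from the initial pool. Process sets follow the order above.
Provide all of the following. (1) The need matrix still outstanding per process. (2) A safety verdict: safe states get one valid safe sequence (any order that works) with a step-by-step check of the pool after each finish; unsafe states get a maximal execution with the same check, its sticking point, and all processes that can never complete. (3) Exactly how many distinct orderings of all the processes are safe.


(1) Outstanding need per process (order R2, R0, R3):
  T_h: (1, 3, 6)
  T_a: (0, 2, 6)
  T_g: (0, 3, 2)
  T_c: (0, 2, 1)
  T_d: (1, 4, 2)
  T_e: (0, 2, 2)
(2) SAFE. One safe sequence: T_c, T_e, T_g, T_d, T_h, T_a.
Key observation: every step clears its requested resources with room to spare; the minimum clearance is 1, first at T_c — (0, 2, 1) vs (0, 3, 2) free.
Verifying each step:
  pool = (0, 3, 2)
  T_c: need (0, 2, 1) fits (0, 3, 2); releases (1, 2, 1), pool now (1, 5, 3)
  T_e: need (0, 2, 2) fits (1, 5, 3); releases (1, 0, 2), pool now (2, 5, 5)
  T_g: need (0, 3, 2) fits (2, 5, 5); releases (1, 0, 3), pool now (3, 5, 8)
  T_d: need (1, 4, 2) fits (3, 5, 8); releases (0, 1, 1), pool now (3, 6, 9)
  T_h: need (1, 3, 6) fits (3, 6, 9); releases (0, 3, 1), pool now (3, 9, 10)
  T_a: need (0, 2, 6) fits (3, 9, 10); releases (0, 1, 3), pool now (3, 10, 13)
(3) Exactly 120 of the possible complete orderings are safe sequences.


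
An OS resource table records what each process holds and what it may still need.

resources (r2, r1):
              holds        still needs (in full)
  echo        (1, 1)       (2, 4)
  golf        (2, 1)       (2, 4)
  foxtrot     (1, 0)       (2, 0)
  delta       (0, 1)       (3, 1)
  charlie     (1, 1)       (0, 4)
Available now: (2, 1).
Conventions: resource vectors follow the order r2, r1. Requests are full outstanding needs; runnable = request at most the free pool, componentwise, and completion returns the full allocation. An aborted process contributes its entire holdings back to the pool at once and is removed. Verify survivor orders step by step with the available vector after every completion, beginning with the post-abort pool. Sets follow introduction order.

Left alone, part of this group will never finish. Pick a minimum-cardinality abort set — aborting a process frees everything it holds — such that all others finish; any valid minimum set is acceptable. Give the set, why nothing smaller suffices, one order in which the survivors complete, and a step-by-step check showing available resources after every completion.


The answer: abort echo and charlie.
Key observation: golf had no path to completion before; after the abort of echo and charlie ((2, 2) returned), step 2 is where it fits.
Minimality, checking each single-abort alternative: echo alone leaves golf blocked (short on r1); golf alone leaves echo blocked (short on r1); foxtrot alone leaves echo blocked (short on r1); delta alone leaves echo blocked (short on r1); charlie alone leaves echo blocked (short on r1).
Survivors finish in the order: delta, golf, foxtrot. Verifying each step (pool after the aborts first):
  pool = (4, 3)
  delta needs (3, 1) <= (4, 3) -> finishes; pool += (0, 1) = (4, 4)
  golf needs (2, 4) <= (4, 4) -> finishes; pool += (2, 1) = (6, 5)
  foxtrot needs (2, 0) <= (6, 5) -> finishes; pool += (1, 0) = (7, 5)


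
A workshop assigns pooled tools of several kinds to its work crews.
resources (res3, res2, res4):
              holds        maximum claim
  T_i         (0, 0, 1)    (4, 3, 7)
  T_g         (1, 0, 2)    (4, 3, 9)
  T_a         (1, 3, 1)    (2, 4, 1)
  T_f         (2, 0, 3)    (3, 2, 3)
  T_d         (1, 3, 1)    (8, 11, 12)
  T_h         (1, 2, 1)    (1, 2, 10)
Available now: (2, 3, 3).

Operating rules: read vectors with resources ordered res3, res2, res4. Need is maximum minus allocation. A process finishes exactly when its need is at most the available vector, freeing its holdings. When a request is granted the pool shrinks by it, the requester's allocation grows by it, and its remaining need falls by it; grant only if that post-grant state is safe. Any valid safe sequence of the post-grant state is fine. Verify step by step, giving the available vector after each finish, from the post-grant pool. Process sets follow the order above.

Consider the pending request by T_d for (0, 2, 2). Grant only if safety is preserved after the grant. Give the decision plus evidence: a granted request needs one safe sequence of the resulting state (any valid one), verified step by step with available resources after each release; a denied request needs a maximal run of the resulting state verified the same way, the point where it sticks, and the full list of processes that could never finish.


DENY — the pretend-granted state is unsafe.
Key observation: even finishing T_a, T_f leaves just (5, 4, 5) free — too little res4 for any of the remaining processes.
On the post-grant state, T_a, T_f is a maximal run — nothing extends it. Step-by-step check:
  pool = (2, 1, 1)
  run T_a (needs (1, 1, 0), free (2, 1, 1)); after release of (1, 3, 1) the pool is (3, 4, 2)
  run T_f (needs (1, 2, 0), free (3, 4, 2)); after release of (2, 0, 3) the pool is (5, 4, 5)
  T_i cannot run: need (4, 3, 6) vs free (5, 4, 5) (insufficient res4)
  T_g cannot run: need (3, 3, 7) vs free (5, 4, 5) (insufficient res4)
  T_d cannot run: need (7, 6, 9) vs free (5, 4, 5) (insufficient res3, res2 and res4)
  T_h cannot run: need (0, 0, 9) vs free (5, 4, 5) (insufficient res4)
Post-grant, the permanently blocked set is T_i, T_g, T_d and T_h.


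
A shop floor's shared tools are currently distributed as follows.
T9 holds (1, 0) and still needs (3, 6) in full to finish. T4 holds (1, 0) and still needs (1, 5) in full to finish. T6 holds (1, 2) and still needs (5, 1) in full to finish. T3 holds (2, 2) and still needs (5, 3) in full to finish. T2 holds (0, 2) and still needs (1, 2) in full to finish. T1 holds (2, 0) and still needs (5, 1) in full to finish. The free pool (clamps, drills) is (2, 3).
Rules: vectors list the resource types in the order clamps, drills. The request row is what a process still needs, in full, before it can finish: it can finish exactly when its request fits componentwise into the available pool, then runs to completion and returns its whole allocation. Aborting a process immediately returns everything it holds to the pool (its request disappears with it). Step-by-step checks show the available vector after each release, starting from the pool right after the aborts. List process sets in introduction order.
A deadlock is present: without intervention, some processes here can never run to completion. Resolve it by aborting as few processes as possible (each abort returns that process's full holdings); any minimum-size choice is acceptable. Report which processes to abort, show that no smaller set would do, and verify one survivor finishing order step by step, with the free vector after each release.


Abort T6.
Key observation: T9 was stuck for good until T6 gave back (1, 2); in the order shown it finishes at step 3.
Why nothing smaller works: aborting no one leaves the state deadlocked as given.
The survivors complete as T2, T4, T9, T1, T3. Step-by-step check (starting from the post-abort pool):
  pool = (3, 5)
  T2: need (1, 2) fits (3, 5); releases (0, 2), pool now (3, 7)
  T4: need (1, 5) fits (3, 7); releases (1, 0), pool now (4, 7)
  T9: need (3, 6) fits (4, 7); releases (1, 0), pool now (5, 7)
  T1: need (5, 1) fits (5, 7); releases (2, 0), pool now (7, 7)
  T3: need (5, 3) fits (7, 7); releases (2, 2), pool now (9, 9)


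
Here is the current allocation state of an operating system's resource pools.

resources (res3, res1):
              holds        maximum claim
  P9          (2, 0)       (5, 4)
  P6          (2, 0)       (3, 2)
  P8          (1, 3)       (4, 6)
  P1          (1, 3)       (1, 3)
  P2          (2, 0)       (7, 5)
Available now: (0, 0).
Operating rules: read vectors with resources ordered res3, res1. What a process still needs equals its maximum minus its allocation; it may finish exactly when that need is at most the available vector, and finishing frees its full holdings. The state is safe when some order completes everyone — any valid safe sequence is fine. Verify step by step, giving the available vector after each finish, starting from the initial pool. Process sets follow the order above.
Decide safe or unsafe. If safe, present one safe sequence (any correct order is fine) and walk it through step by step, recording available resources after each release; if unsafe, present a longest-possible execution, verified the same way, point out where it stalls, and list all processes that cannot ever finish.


SAFE, for example via the order P1, P6, P8, P9, P2.
Key observation: the first exact fit in this order is P6 — it needs (1, 2) with (1, 3) free, meeting a requested resource to the last unit.
Walking it through:
  pool = (0, 0)
  P1: need (0, 0) fits (0, 0); releases (1, 3), pool now (1, 3)
  P6: need (1, 2) fits (1, 3); releases (2, 0), pool now (3, 3)
  P8: need (3, 3) fits (3, 3); releases (1, 3), pool now (4, 6)
  P9: need (3, 4) fits (4, 6); releases (2, 0), pool now (6, 6)
  P2: need (5, 5) fits (6, 6); releases (2, 0), pool now (8, 6)


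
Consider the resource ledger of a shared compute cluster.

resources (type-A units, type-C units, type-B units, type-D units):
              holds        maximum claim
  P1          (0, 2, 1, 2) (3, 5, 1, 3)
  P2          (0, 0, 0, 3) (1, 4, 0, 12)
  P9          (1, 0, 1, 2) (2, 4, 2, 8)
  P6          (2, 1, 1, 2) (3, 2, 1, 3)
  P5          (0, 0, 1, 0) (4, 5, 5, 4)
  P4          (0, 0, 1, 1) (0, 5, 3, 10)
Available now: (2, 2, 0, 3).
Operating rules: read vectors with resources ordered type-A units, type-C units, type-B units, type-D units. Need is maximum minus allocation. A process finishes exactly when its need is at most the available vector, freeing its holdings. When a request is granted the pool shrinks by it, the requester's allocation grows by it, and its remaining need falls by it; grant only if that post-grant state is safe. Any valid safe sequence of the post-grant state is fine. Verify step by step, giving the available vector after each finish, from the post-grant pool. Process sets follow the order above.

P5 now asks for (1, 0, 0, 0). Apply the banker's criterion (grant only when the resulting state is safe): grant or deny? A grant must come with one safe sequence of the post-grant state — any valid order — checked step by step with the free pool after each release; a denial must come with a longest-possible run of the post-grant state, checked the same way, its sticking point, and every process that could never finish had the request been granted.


GRANT: granting preserves safety; a valid post-grant sequence is P6, P1, P9, P4, P5, P2.
Key observation: after the grant the pool drops to (1, 2, 0, 3), which still lets P6 finish first and unwind the rest.
Verifying the post-grant state step by step:
  pool = (1, 2, 0, 3)
  P6: need (1, 1, 0, 1) fits (1, 2, 0, 3); releases (2, 1, 1, 2), pool now (3, 3, 1, 5)
  P1: need (3, 3, 0, 1) fits (3, 3, 1, 5); releases (0, 2, 1, 2), pool now (3, 5, 2, 7)
  P9: need (1, 4, 1, 6) fits (3, 5, 2, 7); releases (1, 0, 1, 2), pool now (4, 5, 3, 9)
  P4: need (0, 5, 2, 9) fits (4, 5, 3, 9); releases (0, 0, 1, 1), pool now (4, 5, 4, 10)
  P5: need (3, 5, 4, 4) fits (4, 5, 4, 10); releases (1, 0, 1, 0), pool now (5, 5, 5, 10)
  P2: need (1, 4, 0, 9) fits (5, 5, 5, 10); releases (0, 0, 0, 3), pool now (5, 5, 5, 13)
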